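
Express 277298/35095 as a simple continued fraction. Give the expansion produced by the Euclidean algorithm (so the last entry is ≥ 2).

277298 = 7·35095 + 31633
35095 = 1·31633 + 3462
31633 = 9·3462 + 475
3462 = 7·475 + 137
475 = 3·137 + 64
137 = 2·64 + 9
64 = 7·9 + 1
9 = 9·1 + 0  (stop)
So 277298/35095 = [7; 1, 9, 7, 3, 2, 7, 9].

[7; 1, 9, 7, 3, 2, 7, 9]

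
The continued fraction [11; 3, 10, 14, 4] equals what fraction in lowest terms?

20143/1779

Fold from the inside: start with 4/1.
  14 + 1/4 = 57/4
  10 + 4/57 = 574/57
  3 + 57/574 = 1779/574
  11 + 574/1779 = 20143/1779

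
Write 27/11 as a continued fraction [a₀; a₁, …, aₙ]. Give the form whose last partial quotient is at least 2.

27 = 2×11 + 5
11 = 2×5 + 1
5 = 5×1 + 0  (stop)
So 27/11 = [2; 2, 5].

[2; 2, 5]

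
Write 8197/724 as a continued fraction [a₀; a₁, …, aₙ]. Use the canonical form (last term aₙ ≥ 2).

[11; 3, 9, 3, 8]

8197 = 11×724 + 233
724 = 3×233 + 25
233 = 9×25 + 8
25 = 3×8 + 1
8 = 8×1 + 0  (stop)
So 8197/724 = [11; 3, 9, 3, 8].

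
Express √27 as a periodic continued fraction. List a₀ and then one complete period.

a₀ = ⌊√27⌋ = 5.
With m₀=0, d₀=1 and mₖ₊₁ = dₖaₖ − mₖ, dₖ₊₁ = (n − mₖ₊₁²)/dₖ, aₖ₊₁ = ⌊(a₀+mₖ₊₁)/dₖ₊₁⌋:
  k=1: m=5, d=2, a=5
  k=2: m=5, d=1, a=10
d=1 and a=2a₀=10 at k=2, so the next step gives (m, d) = (5, 2) again — its k=1 value — and the period has length 2.

[5; 5, 10]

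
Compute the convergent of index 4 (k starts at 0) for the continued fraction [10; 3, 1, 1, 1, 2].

113/11

Using pₖ = aₖpₖ₋₁ + pₖ₋₂, qₖ = aₖqₖ₋₁ + qₖ₋₂ (with p₋₁=1, p₋₂=0, q₋₁=0, q₋₂=1):
  k=0: a=10, p=10, q=1
  k=1: a=3, p=31, q=3
  k=2: a=1, p=41, q=4
  k=3: a=1, p=72, q=7
  k=4: a=1, p=113, q=11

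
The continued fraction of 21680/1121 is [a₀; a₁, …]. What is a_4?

3

21680 = 19·1121 + 381   →  a_0 = 19
1121 = 2·381 + 359   →  a_1 = 2
381 = 1·359 + 22   →  a_2 = 1
359 = 16·22 + 7   →  a_3 = 16
22 = 3·7 + 1   →  a_4 = 3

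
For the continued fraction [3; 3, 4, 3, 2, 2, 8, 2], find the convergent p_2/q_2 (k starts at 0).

43/13

Using pₖ = aₖpₖ₋₁ + pₖ₋₂, qₖ = aₖqₖ₋₁ + qₖ₋₂ (with p₋₁=1, p₋₂=0, q₋₁=0, q₋₂=1):
  k=0: a=3, p=3, q=1
  k=1: a=3, p=10, q=3
  k=2: a=4, p=43, q=13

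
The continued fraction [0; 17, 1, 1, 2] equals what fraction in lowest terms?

Using pₖ = aₖpₖ₋₁ + pₖ₋₂ and qₖ = aₖqₖ₋₁ + qₖ₋₂:
  k=0: a=0, p=0, q=1
  k=1: a=17, p=1, q=17
  k=2: a=1, p=1, q=18
  k=3: a=1, p=2, q=35
  k=4: a=2, p=5, q=88

5/88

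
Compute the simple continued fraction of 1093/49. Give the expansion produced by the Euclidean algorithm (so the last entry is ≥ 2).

[22; 3, 3, 1, 3]

1093 = 22×49 + 15
49 = 3×15 + 4
15 = 3×4 + 3
4 = 1×3 + 1
3 = 3×1 + 0  (stop)
So 1093/49 = [22; 3, 3, 1, 3].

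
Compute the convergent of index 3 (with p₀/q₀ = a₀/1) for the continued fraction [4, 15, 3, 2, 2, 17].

435/107

Using pₖ = aₖpₖ₋₁ + pₖ₋₂, qₖ = aₖqₖ₋₁ + qₖ₋₂ (with p₋₁=1, p₋₂=0, q₋₁=0, q₋₂=1):
  k=0: a=4, p=4, q=1
  k=1: a=15, p=61, q=15
  k=2: a=3, p=187, q=46
  k=3: a=2, p=435, q=107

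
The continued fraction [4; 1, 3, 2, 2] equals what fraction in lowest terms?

105/22

Using pₖ = aₖpₖ₋₁ + pₖ₋₂ and qₖ = aₖqₖ₋₁ + qₖ₋₂:
  k=0: a=4, p=4, q=1
  k=1: a=1, p=5, q=1
  k=2: a=3, p=19, q=4
  k=3: a=2, p=43, q=9
  k=4: a=2, p=105, q=22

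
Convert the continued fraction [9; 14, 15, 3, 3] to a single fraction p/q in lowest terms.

Fold from the inside: start with 3/1.
  3 + 1/3 = 10/3
  15 + 3/10 = 153/10
  14 + 10/153 = 2152/153
  9 + 153/2152 = 19521/2152

19521/2152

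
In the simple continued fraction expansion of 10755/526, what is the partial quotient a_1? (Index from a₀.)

2

10755 = 20·526 + 235   →  a_0 = 20
526 = 2·235 + 56   →  a_1 = 2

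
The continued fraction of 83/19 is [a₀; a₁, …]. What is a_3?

83 = 4·19 + 7   →  a_0 = 4
19 = 2·7 + 5   →  a_1 = 2
7 = 1·5 + 2   →  a_2 = 1
5 = 2·2 + 1   →  a_3 = 2

2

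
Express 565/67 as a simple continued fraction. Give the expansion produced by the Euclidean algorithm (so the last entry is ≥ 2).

565 = 8*67 + 29
67 = 2*29 + 9
29 = 3*9 + 2
9 = 4*2 + 1
2 = 2*1 + 0  (stop)
So 565/67 = [8; 2, 3, 4, 2].

[8; 2, 3, 4, 2]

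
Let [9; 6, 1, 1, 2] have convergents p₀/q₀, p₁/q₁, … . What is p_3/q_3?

119/13

Using pₖ = aₖpₖ₋₁ + pₖ₋₂, qₖ = aₖqₖ₋₁ + qₖ₋₂ (with p₋₁=1, p₋₂=0, q₋₁=0, q₋₂=1):
  k=0: a=9, p=9, q=1
  k=1: a=6, p=55, q=6
  k=2: a=1, p=64, q=7
  k=3: a=1, p=119, q=13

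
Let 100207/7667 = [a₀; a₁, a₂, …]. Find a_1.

100207 = 13·7667 + 536   →  a_0 = 13
7667 = 14·536 + 163   →  a_1 = 14

14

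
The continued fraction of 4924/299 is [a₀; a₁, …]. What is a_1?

2

4924 = 16·299 + 140   →  a_0 = 16
299 = 2·140 + 19   →  a_1 = 2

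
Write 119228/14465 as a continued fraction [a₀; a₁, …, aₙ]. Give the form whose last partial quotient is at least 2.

[8; 4, 8, 9, 1, 5, 3, 2]

119228 = 8*14465 + 3508
14465 = 4*3508 + 433
3508 = 8*433 + 44
433 = 9*44 + 37
44 = 1*37 + 7
37 = 5*7 + 2
7 = 3*2 + 1
2 = 2*1 + 0  (stop)
So 119228/14465 = [8; 4, 8, 9, 1, 5, 3, 2].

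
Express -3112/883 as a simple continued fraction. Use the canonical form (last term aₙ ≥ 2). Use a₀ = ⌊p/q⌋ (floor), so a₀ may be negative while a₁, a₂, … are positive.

-3112 = -4×883 + 420
883 = 2×420 + 43
420 = 9×43 + 33
43 = 1×33 + 10
33 = 3×10 + 3
10 = 3×3 + 1
3 = 3×1 + 0  (stop)
So -3112/883 = [-4; 2, 9, 1, 3, 3, 3].

[-4; 2, 9, 1, 3, 3, 3]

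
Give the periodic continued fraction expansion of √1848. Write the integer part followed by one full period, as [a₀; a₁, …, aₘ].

[42; 1, 84]

a₀ = ⌊√1848⌋ = 42.
With m₀=0, d₀=1 and mₖ₊₁ = dₖaₖ − mₖ, dₖ₊₁ = (n − mₖ₊₁²)/dₖ, aₖ₊₁ = ⌊(a₀+mₖ₊₁)/dₖ₊₁⌋:
  k=1: m=42, d=84, a=1
  k=2: m=42, d=1, a=84
d=1 and a=2a₀=84 at k=2, so the next step gives (m, d) = (42, 84) again — its k=1 value — and the period has length 2.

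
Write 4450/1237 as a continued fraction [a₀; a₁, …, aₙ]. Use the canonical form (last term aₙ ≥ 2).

[3; 1, 1, 2, 15, 16]

4450 = 3·1237 + 739
1237 = 1·739 + 498
739 = 1·498 + 241
498 = 2·241 + 16
241 = 15·16 + 1
16 = 16·1 + 0  (stop)
So 4450/1237 = [3; 1, 1, 2, 15, 16].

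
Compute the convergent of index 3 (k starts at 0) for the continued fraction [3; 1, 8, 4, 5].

Using pₖ = aₖpₖ₋₁ + pₖ₋₂, qₖ = aₖqₖ₋₁ + qₖ₋₂ (with p₋₁=1, p₋₂=0, q₋₁=0, q₋₂=1):
  k=0: a=3, p=3, q=1
  k=1: a=1, p=4, q=1
  k=2: a=8, p=35, q=9
  k=3: a=4, p=144, q=37

144/37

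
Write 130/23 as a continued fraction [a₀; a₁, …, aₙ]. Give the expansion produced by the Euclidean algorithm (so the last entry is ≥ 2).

[5; 1, 1, 1, 7]

130 = 5*23 + 15
23 = 1*15 + 8
15 = 1*8 + 7
8 = 1*7 + 1
7 = 7*1 + 0  (stop)
So 130/23 = [5; 1, 1, 1, 7].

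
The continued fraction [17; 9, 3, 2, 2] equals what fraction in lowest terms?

Using pₖ = aₖpₖ₋₁ + pₖ₋₂ and qₖ = aₖqₖ₋₁ + qₖ₋₂:
  k=0: a=17, p=17, q=1
  k=1: a=9, p=154, q=9
  k=2: a=3, p=479, q=28
  k=3: a=2, p=1112, q=65
  k=4: a=2, p=2703, q=158

2703/158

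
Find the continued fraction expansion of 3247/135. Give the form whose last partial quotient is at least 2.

[24; 19, 3, 2]

3247 = 24·135 + 7
135 = 19·7 + 2
7 = 3·2 + 1
2 = 2·1 + 0  (stop)
So 3247/135 = [24; 19, 3, 2].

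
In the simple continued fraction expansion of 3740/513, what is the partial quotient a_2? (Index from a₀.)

2

3740 = 7·513 + 149   →  a_0 = 7
513 = 3·149 + 66   →  a_1 = 3
149 = 2·66 + 17   →  a_2 = 2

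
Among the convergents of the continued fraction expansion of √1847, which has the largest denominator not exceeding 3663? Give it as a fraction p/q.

√1847 = [42; 1, 41, 1, 84, …] (period length 4).
Convergents:
  p_0/q_0 = 42/1
  p_1/q_1 = 43/1
  p_2/q_2 = 1805/42
  p_3/q_3 = 1848/43
  p_4/q_4 = 157037/3654
  p_5/q_5 = 158885/3697
q_4 = 3654 ≤ 3663 < 3697 = q_5, so the answer is 157037/3654.

157037/3654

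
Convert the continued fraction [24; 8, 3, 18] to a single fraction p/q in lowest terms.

Using pₖ = aₖpₖ₋₁ + pₖ₋₂ and qₖ = aₖqₖ₋₁ + qₖ₋₂:
  k=0: a=24, p=24, q=1
  k=1: a=8, p=193, q=8
  k=2: a=3, p=603, q=25
  k=3: a=18, p=11047, q=458

11047/458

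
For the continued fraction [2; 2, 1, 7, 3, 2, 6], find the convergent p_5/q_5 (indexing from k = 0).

392/167

Using pₖ = aₖpₖ₋₁ + pₖ₋₂, qₖ = aₖqₖ₋₁ + qₖ₋₂ (with p₋₁=1, p₋₂=0, q₋₁=0, q₋₂=1):
  k=0: a=2, p=2, q=1
  k=1: a=2, p=5, q=2
  k=2: a=1, p=7, q=3
  k=3: a=7, p=54, q=23
  k=4: a=3, p=169, q=72
  k=5: a=2, p=392, q=167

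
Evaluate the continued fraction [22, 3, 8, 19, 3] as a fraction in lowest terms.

Using pₖ = aₖpₖ₋₁ + pₖ₋₂ and qₖ = aₖqₖ₋₁ + qₖ₋₂:
  k=0: a=22, p=22, q=1
  k=1: a=3, p=67, q=3
  k=2: a=8, p=558, q=25
  k=3: a=19, p=10669, q=478
  k=4: a=3, p=32565, q=1459

32565/1459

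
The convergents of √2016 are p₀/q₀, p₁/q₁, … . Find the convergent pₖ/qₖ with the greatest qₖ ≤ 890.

√2016 = [44; 1, 8, 1, 88, …] (period length 4).
Convergents:
  p_0/q_0 = 44/1
  p_1/q_1 = 45/1
  p_2/q_2 = 404/9
  p_3/q_3 = 449/10
  p_4/q_4 = 39916/889
  p_5/q_5 = 40365/899
q_4 = 889 ≤ 890 < 899 = q_5, so the answer is 39916/889.

39916/889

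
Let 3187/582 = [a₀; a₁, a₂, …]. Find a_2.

9

3187 = 5·582 + 277   →  a_0 = 5
582 = 2·277 + 28   →  a_1 = 2
277 = 9·28 + 25   →  a_2 = 9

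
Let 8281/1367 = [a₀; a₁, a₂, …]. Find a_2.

8281 = 6·1367 + 79   →  a_0 = 6
1367 = 17·79 + 24   →  a_1 = 17
79 = 3·24 + 7   →  a_2 = 3

3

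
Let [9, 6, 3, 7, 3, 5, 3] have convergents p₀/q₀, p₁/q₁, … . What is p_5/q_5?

Using pₖ = aₖpₖ₋₁ + pₖ₋₂, qₖ = aₖqₖ₋₁ + qₖ₋₂ (with p₋₁=1, p₋₂=0, q₋₁=0, q₋₂=1):
  k=0: a=9, p=9, q=1
  k=1: a=6, p=55, q=6
  k=2: a=3, p=174, q=19
  k=3: a=7, p=1273, q=139
  k=4: a=3, p=3993, q=436
  k=5: a=5, p=21238, q=2319

21238/2319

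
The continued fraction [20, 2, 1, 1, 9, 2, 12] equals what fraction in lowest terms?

Using pₖ = aₖpₖ₋₁ + pₖ₋₂ and qₖ = aₖqₖ₋₁ + qₖ₋₂:
  k=0: a=20, p=20, q=1
  k=1: a=2, p=41, q=2
  k=2: a=1, p=61, q=3
  k=3: a=1, p=102, q=5
  k=4: a=9, p=979, q=48
  k=5: a=2, p=2060, q=101
  k=6: a=12, p=25699, q=1260

25699/1260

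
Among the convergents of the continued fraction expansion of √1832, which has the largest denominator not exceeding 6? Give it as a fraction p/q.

√1832 = [42; 1, 4, 21, 4, 1, 84, …] (period length 6).
Convergents:
  p_0/q_0 = 42/1
  p_1/q_1 = 43/1
  p_2/q_2 = 214/5
  p_3/q_3 = 4537/106
q_2 = 5 ≤ 6 < 106 = q_3, so the answer is 214/5.

214/5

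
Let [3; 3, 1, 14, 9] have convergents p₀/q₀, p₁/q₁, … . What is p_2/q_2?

Using pₖ = aₖpₖ₋₁ + pₖ₋₂, qₖ = aₖqₖ₋₁ + qₖ₋₂ (with p₋₁=1, p₋₂=0, q₋₁=0, q₋₂=1):
  k=0: a=3, p=3, q=1
  k=1: a=3, p=10, q=3
  k=2: a=1, p=13, q=4

13/4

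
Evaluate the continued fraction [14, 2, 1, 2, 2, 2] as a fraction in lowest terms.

661/46

Using pₖ = aₖpₖ₋₁ + pₖ₋₂ and qₖ = aₖqₖ₋₁ + qₖ₋₂:
  k=0: a=14, p=14, q=1
  k=1: a=2, p=29, q=2
  k=2: a=1, p=43, q=3
  k=3: a=2, p=115, q=8
  k=4: a=2, p=273, q=19
  k=5: a=2, p=661, q=46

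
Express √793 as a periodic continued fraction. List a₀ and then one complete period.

[28; 6, 4, 6, 56]

a₀ = ⌊√793⌋ = 28.
With m₀=0, d₀=1 and mₖ₊₁ = dₖaₖ − mₖ, dₖ₊₁ = (n − mₖ₊₁²)/dₖ, aₖ₊₁ = ⌊(a₀+mₖ₊₁)/dₖ₊₁⌋:
  k=1: m=28, d=9, a=6
  k=2: m=26, d=13, a=4
  k=3: m=26, d=9, a=6
  k=4: m=28, d=1, a=56
d=1 and a=2a₀=56 at k=4, so the next step gives (m, d) = (28, 9) again — its k=1 value — and the period has length 4.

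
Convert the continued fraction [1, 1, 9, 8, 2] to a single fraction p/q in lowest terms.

327/172

Using pₖ = aₖpₖ₋₁ + pₖ₋₂ and qₖ = aₖqₖ₋₁ + qₖ₋₂:
  k=0: a=1, p=1, q=1
  k=1: a=1, p=2, q=1
  k=2: a=9, p=19, q=10
  k=3: a=8, p=154, q=81
  k=4: a=2, p=327, q=172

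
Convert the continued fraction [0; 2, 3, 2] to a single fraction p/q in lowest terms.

7/16

Fold from the inside: start with 2/1.
  3 + 1/2 = 7/2
  2 + 2/7 = 16/7
  0 + 7/16 = 7/16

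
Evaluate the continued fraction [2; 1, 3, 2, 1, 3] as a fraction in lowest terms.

133/48

Using pₖ = aₖpₖ₋₁ + pₖ₋₂ and qₖ = aₖqₖ₋₁ + qₖ₋₂:
  k=0: a=2, p=2, q=1
  k=1: a=1, p=3, q=1
  k=2: a=3, p=11, q=4
  k=3: a=2, p=25, q=9
  k=4: a=1, p=36, q=13
  k=5: a=3, p=133, q=48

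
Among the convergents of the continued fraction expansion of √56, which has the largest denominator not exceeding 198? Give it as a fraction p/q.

449/60

√56 = [7; 2, 14, …] (period length 2).
Convergents:
  p_0/q_0 = 7/1
  p_1/q_1 = 15/2
  p_2/q_2 = 217/29
  p_3/q_3 = 449/60
  p_4/q_4 = 6503/869
q_3 = 60 ≤ 198 < 869 = q_4, so the answer is 449/60.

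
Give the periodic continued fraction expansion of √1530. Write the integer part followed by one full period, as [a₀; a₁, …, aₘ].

[39; 8, 1, 2, 8, 2, 1, 8, 78]

a₀ = ⌊√1530⌋ = 39.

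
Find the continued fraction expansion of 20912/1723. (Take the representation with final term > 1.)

[12; 7, 3, 3, 11, 2]

20912 = 12*1723 + 236
1723 = 7*236 + 71
236 = 3*71 + 23
71 = 3*23 + 2
23 = 11*2 + 1
2 = 2*1 + 0  (stop)
So 20912/1723 = [12; 7, 3, 3, 11, 2].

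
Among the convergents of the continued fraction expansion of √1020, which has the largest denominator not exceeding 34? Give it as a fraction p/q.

√1020 = [31; 1, 14, 1, 62, …] (period length 4).
Convergents:
  p_0/q_0 = 31/1
  p_1/q_1 = 32/1
  p_2/q_2 = 479/15
  p_3/q_3 = 511/16
  p_4/q_4 = 32161/1007
q_3 = 16 ≤ 34 < 1007 = q_4, so the answer is 511/16.

511/16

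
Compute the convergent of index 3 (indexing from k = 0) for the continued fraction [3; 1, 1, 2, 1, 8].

18/5

Using pₖ = aₖpₖ₋₁ + pₖ₋₂, qₖ = aₖqₖ₋₁ + qₖ₋₂ (with p₋₁=1, p₋₂=0, q₋₁=0, q₋₂=1):
  k=0: a=3, p=3, q=1
  k=1: a=1, p=4, q=1
  k=2: a=1, p=7, q=2
  k=3: a=2, p=18, q=5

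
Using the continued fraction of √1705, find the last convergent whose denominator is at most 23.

√1705 = [41; 3, 2, 3, 82, …] (period length 4).
Convergents:
  p_0/q_0 = 41/1
  p_1/q_1 = 124/3
  p_2/q_2 = 289/7
  p_3/q_3 = 991/24
q_2 = 7 ≤ 23 < 24 = q_3, so the answer is 289/7.

289/7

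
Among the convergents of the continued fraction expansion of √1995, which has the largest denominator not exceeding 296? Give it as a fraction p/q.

12015/269

√1995 = [44; 1, 1, 1, 88, …] (period length 4).
Convergents:
  p_0/q_0 = 44/1
  p_1/q_1 = 45/1
  p_2/q_2 = 89/2
  p_3/q_3 = 134/3
  p_4/q_4 = 11881/266
  p_5/q_5 = 12015/269
  p_6/q_6 = 23896/535
q_5 = 269 ≤ 296 < 535 = q_6, so the answer is 12015/269.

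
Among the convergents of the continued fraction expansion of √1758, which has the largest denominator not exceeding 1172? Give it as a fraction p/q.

√1758 = [41; 1, 12, 1, 82, …] (period length 4).
Convergents:
  p_0/q_0 = 41/1
  p_1/q_1 = 42/1
  p_2/q_2 = 545/13
  p_3/q_3 = 587/14
  p_4/q_4 = 48679/1161
  p_5/q_5 = 49266/1175
q_4 = 1161 ≤ 1172 < 1175 = q_5, so the answer is 48679/1161.

48679/1161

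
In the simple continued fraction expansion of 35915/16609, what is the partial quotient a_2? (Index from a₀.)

6

35915 = 2·16609 + 2697   →  a_0 = 2
16609 = 6·2697 + 427   →  a_1 = 6
2697 = 6·427 + 135   →  a_2 = 6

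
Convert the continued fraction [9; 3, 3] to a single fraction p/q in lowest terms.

Fold from the inside: start with 3/1.
  3 + 1/3 = 10/3
  9 + 3/10 = 93/10

93/10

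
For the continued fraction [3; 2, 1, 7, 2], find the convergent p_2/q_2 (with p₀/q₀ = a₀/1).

Using pₖ = aₖpₖ₋₁ + pₖ₋₂, qₖ = aₖqₖ₋₁ + qₖ₋₂ (with p₋₁=1, p₋₂=0, q₋₁=0, q₋₂=1):
  k=0: a=3, p=3, q=1
  k=1: a=2, p=7, q=2
  k=2: a=1, p=10, q=3

10/3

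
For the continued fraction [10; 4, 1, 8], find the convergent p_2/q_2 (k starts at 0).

51/5

Using pₖ = aₖpₖ₋₁ + pₖ₋₂, qₖ = aₖqₖ₋₁ + qₖ₋₂ (with p₋₁=1, p₋₂=0, q₋₁=0, q₋₂=1):
  k=0: a=10, p=10, q=1
  k=1: a=4, p=41, q=4
  k=2: a=1, p=51, q=5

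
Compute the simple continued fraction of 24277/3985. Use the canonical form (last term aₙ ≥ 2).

[6; 10, 1, 6, 17, 3]

24277 = 6·3985 + 367
3985 = 10·367 + 315
367 = 1·315 + 52
315 = 6·52 + 3
52 = 17·3 + 1
3 = 3·1 + 0  (stop)
So 24277/3985 = [6; 10, 1, 6, 17, 3].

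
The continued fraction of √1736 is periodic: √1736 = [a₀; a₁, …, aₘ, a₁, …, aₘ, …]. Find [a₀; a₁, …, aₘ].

a₀ = ⌊√1736⌋ = 41.
With m₀=0, d₀=1 and mₖ₊₁ = dₖaₖ − mₖ, dₖ₊₁ = (n − mₖ₊₁²)/dₖ, aₖ₊₁ = ⌊(a₀+mₖ₊₁)/dₖ₊₁⌋:
  k=1: m=41, d=55, a=1
  k=2: m=14, d=28, a=1
  k=3: m=14, d=55, a=1
  k=4: m=41, d=1, a=82
d=1 and a=2a₀=82 at k=4, so the next step gives (m, d) = (41, 55) again — its k=1 value — and the period has length 4.

[41; 1, 1, 1, 82]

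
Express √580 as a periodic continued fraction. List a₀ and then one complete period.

a₀ = ⌊√580⌋ = 24.
With m₀=0, d₀=1 and mₖ₊₁ = dₖaₖ − mₖ, dₖ₊₁ = (n − mₖ₊₁²)/dₖ, aₖ₊₁ = ⌊(a₀+mₖ₊₁)/dₖ₊₁⌋:
  k=1: m=24, d=4, a=12
  k=2: m=24, d=1, a=48
d=1 and a=2a₀=48 at k=2, so the next step gives (m, d) = (24, 4) again — its k=1 value — and the period has length 2.

[24; 12, 48]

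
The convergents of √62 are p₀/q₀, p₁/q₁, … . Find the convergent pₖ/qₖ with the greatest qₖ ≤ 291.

1000/127

√62 = [7; 1, 6, 1, 14, …] (period length 4).
Convergents:
  p_0/q_0 = 7/1
  p_1/q_1 = 8/1
  p_2/q_2 = 55/7
  p_3/q_3 = 63/8
  p_4/q_4 = 937/119
  p_5/q_5 = 1000/127
  p_6/q_6 = 6937/881
q_5 = 127 ≤ 291 < 881 = q_6, so the answer is 1000/127.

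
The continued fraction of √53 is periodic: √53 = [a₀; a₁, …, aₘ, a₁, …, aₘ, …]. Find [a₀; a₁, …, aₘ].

[7; 3, 1, 1, 3, 14]

a₀ = ⌊√53⌋ = 7.
With m₀=0, d₀=1 and mₖ₊₁ = dₖaₖ − mₖ, dₖ₊₁ = (n − mₖ₊₁²)/dₖ, aₖ₊₁ = ⌊(a₀+mₖ₊₁)/dₖ₊₁⌋:
  k=1: m=7, d=4, a=3
  k=2: m=5, d=7, a=1
  k=3: m=2, d=7, a=1
  k=4: m=5, d=4, a=3
  k=5: m=7, d=1, a=14
d=1 and a=2a₀=14 at k=5, so the next step gives (m, d) = (7, 4) again — its k=1 value — and the period has length 5.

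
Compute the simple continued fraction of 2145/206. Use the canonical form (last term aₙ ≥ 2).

2145 = 10×206 + 85
206 = 2×85 + 36
85 = 2×36 + 13
36 = 2×13 + 10
13 = 1×10 + 3
10 = 3×3 + 1
3 = 3×1 + 0  (stop)
So 2145/206 = [10; 2, 2, 2, 1, 3, 3].

[10; 2, 2, 2, 1, 3, 3]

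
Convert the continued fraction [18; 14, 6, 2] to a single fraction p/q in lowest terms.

3325/184

Using pₖ = aₖpₖ₋₁ + pₖ₋₂ and qₖ = aₖqₖ₋₁ + qₖ₋₂:
  k=0: a=18, p=18, q=1
  k=1: a=14, p=253, q=14
  k=2: a=6, p=1536, q=85
  k=3: a=2, p=3325, q=184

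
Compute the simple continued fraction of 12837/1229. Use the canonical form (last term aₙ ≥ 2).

12837 = 10*1229 + 547
1229 = 2*547 + 135
547 = 4*135 + 7
135 = 19*7 + 2
7 = 3*2 + 1
2 = 2*1 + 0  (stop)
So 12837/1229 = [10; 2, 4, 19, 3, 2].

[10; 2, 4, 19, 3, 2]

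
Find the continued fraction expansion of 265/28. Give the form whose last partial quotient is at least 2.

265 = 9*28 + 13
28 = 2*13 + 2
13 = 6*2 + 1
2 = 2*1 + 0  (stop)
So 265/28 = [9; 2, 6, 2].

[9; 2, 6, 2]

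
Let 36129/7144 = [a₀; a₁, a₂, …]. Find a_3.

36129 = 5·7144 + 409   →  a_0 = 5
7144 = 17·409 + 191   →  a_1 = 17
409 = 2·191 + 27   →  a_2 = 2
191 = 7·27 + 2   →  a_3 = 7

7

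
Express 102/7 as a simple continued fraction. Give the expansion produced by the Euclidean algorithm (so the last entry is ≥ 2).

102 = 14×7 + 4
7 = 1×4 + 3
4 = 1×3 + 1
3 = 3×1 + 0  (stop)
So 102/7 = [14; 1, 1, 3].

[14; 1, 1, 3]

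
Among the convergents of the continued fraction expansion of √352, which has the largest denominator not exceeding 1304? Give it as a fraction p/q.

√352 = [18; 1, 3, 5, 9, 5, 3, 1, 36, …] (period length 8).
Convergents:
  p_0/q_0 = 18/1
  p_1/q_1 = 19/1
  p_2/q_2 = 75/4
  p_3/q_3 = 394/21
  p_4/q_4 = 3621/193
  p_5/q_5 = 18499/986
  p_6/q_6 = 59118/3151
q_5 = 986 ≤ 1304 < 3151 = q_6, so the answer is 18499/986.

18499/986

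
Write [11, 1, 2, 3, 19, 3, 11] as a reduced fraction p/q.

78059/6672

Fold from the inside: start with 11/1.
  3 + 1/11 = 34/11
  19 + 11/34 = 657/34
  3 + 34/657 = 2005/657
  2 + 657/2005 = 4667/2005
  1 + 2005/4667 = 6672/4667
  11 + 4667/6672 = 78059/6672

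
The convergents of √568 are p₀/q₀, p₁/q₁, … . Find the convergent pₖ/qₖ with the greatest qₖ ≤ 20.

143/6

√568 = [23; 1, 4, 1, 46, …] (period length 4).
Convergents:
  p_0/q_0 = 23/1
  p_1/q_1 = 24/1
  p_2/q_2 = 119/5
  p_3/q_3 = 143/6
  p_4/q_4 = 6697/281
q_3 = 6 ≤ 20 < 281 = q_4, so the answer is 143/6.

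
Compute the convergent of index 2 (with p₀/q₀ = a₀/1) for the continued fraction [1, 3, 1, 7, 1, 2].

Using pₖ = aₖpₖ₋₁ + pₖ₋₂, qₖ = aₖqₖ₋₁ + qₖ₋₂ (with p₋₁=1, p₋₂=0, q₋₁=0, q₋₂=1):
  k=0: a=1, p=1, q=1
  k=1: a=3, p=4, q=3
  k=2: a=1, p=5, q=4

5/4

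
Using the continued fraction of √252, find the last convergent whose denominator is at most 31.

127/8

√252 = [15; 1, 6, 1, 30, …] (period length 4).
Convergents:
  p_0/q_0 = 15/1
  p_1/q_1 = 16/1
  p_2/q_2 = 111/7
  p_3/q_3 = 127/8
  p_4/q_4 = 3921/247
q_3 = 8 ≤ 31 < 247 = q_4, so the answer is 127/8.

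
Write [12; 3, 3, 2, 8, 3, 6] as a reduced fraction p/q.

47051/3824

Fold from the inside: start with 6/1.
  3 + 1/6 = 19/6
  8 + 6/19 = 158/19
  2 + 19/158 = 335/158
  3 + 158/335 = 1163/335
  3 + 335/1163 = 3824/1163
  12 + 1163/3824 = 47051/3824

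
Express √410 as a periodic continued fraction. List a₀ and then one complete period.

[20; 4, 40]

a₀ = ⌊√410⌋ = 20.
With m₀=0, d₀=1 and mₖ₊₁ = dₖaₖ − mₖ, dₖ₊₁ = (n − mₖ₊₁²)/dₖ, aₖ₊₁ = ⌊(a₀+mₖ₊₁)/dₖ₊₁⌋:
  k=1: m=20, d=10, a=4
  k=2: m=20, d=1, a=40
d=1 and a=2a₀=40 at k=2, so the next step gives (m, d) = (20, 10) again — its k=1 value — and the period has length 2.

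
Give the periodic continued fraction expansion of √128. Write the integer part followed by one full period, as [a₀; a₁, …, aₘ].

a₀ = ⌊√128⌋ = 11.
With m₀=0, d₀=1 and mₖ₊₁ = dₖaₖ − mₖ, dₖ₊₁ = (n − mₖ₊₁²)/dₖ, aₖ₊₁ = ⌊(a₀+mₖ₊₁)/dₖ₊₁⌋:
  k=1: m=11, d=7, a=3
  k=2: m=10, d=4, a=5
  k=3: m=10, d=7, a=3
  k=4: m=11, d=1, a=22
d=1 and a=2a₀=22 at k=4, so the next step gives (m, d) = (11, 7) again — its k=1 value — and the period has length 4.

[11; 3, 5, 3, 22]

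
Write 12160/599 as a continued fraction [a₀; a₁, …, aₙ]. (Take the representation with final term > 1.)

[20; 3, 3, 19, 1, 2]

12160 = 20·599 + 180
599 = 3·180 + 59
180 = 3·59 + 3
59 = 19·3 + 2
3 = 1·2 + 1
2 = 2·1 + 0  (stop)
So 12160/599 = [20; 3, 3, 19, 1, 2].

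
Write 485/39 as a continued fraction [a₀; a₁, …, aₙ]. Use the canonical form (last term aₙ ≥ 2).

[12; 2, 3, 2, 2]

485 = 12·39 + 17
39 = 2·17 + 5
17 = 3·5 + 2
5 = 2·2 + 1
2 = 2·1 + 0  (stop)
So 485/39 = [12; 2, 3, 2, 2].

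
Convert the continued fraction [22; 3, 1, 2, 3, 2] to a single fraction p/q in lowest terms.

1893/85

Using pₖ = aₖpₖ₋₁ + pₖ₋₂ and qₖ = aₖqₖ₋₁ + qₖ₋₂:
  k=0: a=22, p=22, q=1
  k=1: a=3, p=67, q=3
  k=2: a=1, p=89, q=4
  k=3: a=2, p=245, q=11
  k=4: a=3, p=824, q=37
  k=5: a=2, p=1893, q=85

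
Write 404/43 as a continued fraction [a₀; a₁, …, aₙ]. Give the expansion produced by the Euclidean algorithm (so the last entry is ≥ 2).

[9; 2, 1, 1, 8]

404 = 9·43 + 17
43 = 2·17 + 9
17 = 1·9 + 8
9 = 1·8 + 1
8 = 8·1 + 0  (stop)
So 404/43 = [9; 2, 1, 1, 8].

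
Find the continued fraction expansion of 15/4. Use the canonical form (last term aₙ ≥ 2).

15 = 3·4 + 3
4 = 1·3 + 1
3 = 3·1 + 0  (stop)
So 15/4 = [3; 1, 3].

[3; 1, 3]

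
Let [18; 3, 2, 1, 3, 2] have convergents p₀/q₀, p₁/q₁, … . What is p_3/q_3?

183/10

Using pₖ = aₖpₖ₋₁ + pₖ₋₂, qₖ = aₖqₖ₋₁ + qₖ₋₂ (with p₋₁=1, p₋₂=0, q₋₁=0, q₋₂=1):
  k=0: a=18, p=18, q=1
  k=1: a=3, p=55, q=3
  k=2: a=2, p=128, q=7
  k=3: a=1, p=183, q=10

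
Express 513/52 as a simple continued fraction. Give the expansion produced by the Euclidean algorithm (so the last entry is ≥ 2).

[9; 1, 6, 2, 3]

513 = 9×52 + 45
52 = 1×45 + 7
45 = 6×7 + 3
7 = 2×3 + 1
3 = 3×1 + 0  (stop)
So 513/52 = [9; 1, 6, 2, 3].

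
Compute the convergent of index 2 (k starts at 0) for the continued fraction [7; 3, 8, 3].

Using pₖ = aₖpₖ₋₁ + pₖ₋₂, qₖ = aₖqₖ₋₁ + qₖ₋₂ (with p₋₁=1, p₋₂=0, q₋₁=0, q₋₂=1):
  k=0: a=7, p=7, q=1
  k=1: a=3, p=22, q=3
  k=2: a=8, p=183, q=25

183/25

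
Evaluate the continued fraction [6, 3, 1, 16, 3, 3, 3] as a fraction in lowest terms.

14077/2251

Fold from the inside: start with 3/1.
  3 + 1/3 = 10/3
  3 + 3/10 = 33/10
  16 + 10/33 = 538/33
  1 + 33/538 = 571/538
  3 + 538/571 = 2251/571
  6 + 571/2251 = 14077/2251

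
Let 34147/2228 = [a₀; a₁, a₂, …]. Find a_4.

7

34147 = 15·2228 + 727   →  a_0 = 15
2228 = 3·727 + 47   →  a_1 = 3
727 = 15·47 + 22   →  a_2 = 15
47 = 2·22 + 3   →  a_3 = 2
22 = 7·3 + 1   →  a_4 = 7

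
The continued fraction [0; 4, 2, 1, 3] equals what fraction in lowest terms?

11/48

Using pₖ = aₖpₖ₋₁ + pₖ₋₂ and qₖ = aₖqₖ₋₁ + qₖ₋₂:
  k=0: a=0, p=0, q=1
  k=1: a=4, p=1, q=4
  k=2: a=2, p=2, q=9
  k=3: a=1, p=3, q=13
  k=4: a=3, p=11, q=48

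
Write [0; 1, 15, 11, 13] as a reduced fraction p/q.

2173/2317

Using pₖ = aₖpₖ₋₁ + pₖ₋₂ and qₖ = aₖqₖ₋₁ + qₖ₋₂:
  k=0: a=0, p=0, q=1
  k=1: a=1, p=1, q=1
  k=2: a=15, p=15, q=16
  k=3: a=11, p=166, q=177
  k=4: a=13, p=2173, q=2317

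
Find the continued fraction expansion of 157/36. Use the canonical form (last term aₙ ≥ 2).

157 = 4×36 + 13
36 = 2×13 + 10
13 = 1×10 + 3
10 = 3×3 + 1
3 = 3×1 + 0  (stop)
So 157/36 = [4; 2, 1, 3, 3].

[4; 2, 1, 3, 3]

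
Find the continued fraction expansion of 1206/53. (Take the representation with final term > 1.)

1206 = 22×53 + 40
53 = 1×40 + 13
40 = 3×13 + 1
13 = 13×1 + 0  (stop)
So 1206/53 = [22; 1, 3, 13].

[22; 1, 3, 13]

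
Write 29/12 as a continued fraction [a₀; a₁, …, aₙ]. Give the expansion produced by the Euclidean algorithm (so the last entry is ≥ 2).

29 = 2*12 + 5
12 = 2*5 + 2
5 = 2*2 + 1
2 = 2*1 + 0  (stop)
So 29/12 = [2; 2, 2, 2].

[2; 2, 2, 2]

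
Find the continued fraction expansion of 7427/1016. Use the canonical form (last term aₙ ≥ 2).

[7; 3, 4, 2, 3, 2, 4]

7427 = 7×1016 + 315
1016 = 3×315 + 71
315 = 4×71 + 31
71 = 2×31 + 9
31 = 3×9 + 4
9 = 2×4 + 1
4 = 4×1 + 0  (stop)
So 7427/1016 = [7; 3, 4, 2, 3, 2, 4].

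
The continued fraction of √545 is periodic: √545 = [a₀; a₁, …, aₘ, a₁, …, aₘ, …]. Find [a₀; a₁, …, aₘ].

[23; 2, 1, 8, 1, 2, 46]

a₀ = ⌊√545⌋ = 23.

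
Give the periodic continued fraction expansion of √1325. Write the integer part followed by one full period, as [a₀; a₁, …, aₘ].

[36; 2, 2, 72]

a₀ = ⌊√1325⌋ = 36.
With m₀=0, d₀=1 and mₖ₊₁ = dₖaₖ − mₖ, dₖ₊₁ = (n − mₖ₊₁²)/dₖ, aₖ₊₁ = ⌊(a₀+mₖ₊₁)/dₖ₊₁⌋:
  k=1: m=36, d=29, a=2
  k=2: m=22, d=29, a=2
  k=3: m=36, d=1, a=72
d=1 and a=2a₀=72 at k=3, so the next step gives (m, d) = (36, 29) again — its k=1 value — and the period has length 3.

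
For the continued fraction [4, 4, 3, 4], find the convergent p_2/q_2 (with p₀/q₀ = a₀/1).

Using pₖ = aₖpₖ₋₁ + pₖ₋₂, qₖ = aₖqₖ₋₁ + qₖ₋₂ (with p₋₁=1, p₋₂=0, q₋₁=0, q₋₂=1):
  k=0: a=4, p=4, q=1
  k=1: a=4, p=17, q=4
  k=2: a=3, p=55, q=13

55/13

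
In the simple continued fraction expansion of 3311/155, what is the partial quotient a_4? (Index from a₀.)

3311 = 21·155 + 56   →  a_0 = 21
155 = 2·56 + 43   →  a_1 = 2
56 = 1·43 + 13   →  a_2 = 1
43 = 3·13 + 4   →  a_3 = 3
13 = 3·4 + 1   →  a_4 = 3

3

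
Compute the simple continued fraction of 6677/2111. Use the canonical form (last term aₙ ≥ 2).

[3; 6, 7, 3, 7, 2]

6677 = 3×2111 + 344
2111 = 6×344 + 47
344 = 7×47 + 15
47 = 3×15 + 2
15 = 7×2 + 1
2 = 2×1 + 0  (stop)
So 6677/2111 = [3; 6, 7, 3, 7, 2].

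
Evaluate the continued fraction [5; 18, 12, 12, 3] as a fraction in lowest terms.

Fold from the inside: start with 3/1.
  12 + 1/3 = 37/3
  12 + 3/37 = 447/37
  18 + 37/447 = 8083/447
  5 + 447/8083 = 40862/8083

40862/8083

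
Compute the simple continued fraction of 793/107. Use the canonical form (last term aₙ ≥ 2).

793 = 7×107 + 44
107 = 2×44 + 19
44 = 2×19 + 6
19 = 3×6 + 1
6 = 6×1 + 0  (stop)
So 793/107 = [7; 2, 2, 3, 6].

[7; 2, 2, 3, 6]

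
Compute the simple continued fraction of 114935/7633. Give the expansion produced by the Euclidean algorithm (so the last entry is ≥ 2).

114935 = 15×7633 + 440
7633 = 17×440 + 153
440 = 2×153 + 134
153 = 1×134 + 19
134 = 7×19 + 1
19 = 19×1 + 0  (stop)
So 114935/7633 = [15; 17, 2, 1, 7, 19].

[15; 17, 2, 1, 7, 19]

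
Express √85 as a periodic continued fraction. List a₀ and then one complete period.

[9; 4, 1, 1, 4, 18]

a₀ = ⌊√85⌋ = 9.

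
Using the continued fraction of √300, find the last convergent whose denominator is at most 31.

433/25

√300 = [17; 3, 8, 3, 34, …] (period length 4).
Convergents:
  p_0/q_0 = 17/1
  p_1/q_1 = 52/3
  p_2/q_2 = 433/25
  p_3/q_3 = 1351/78
q_2 = 25 ≤ 31 < 78 = q_3, so the answer is 433/25.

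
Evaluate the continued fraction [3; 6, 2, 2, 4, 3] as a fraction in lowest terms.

1436/455

Fold from the inside: start with 3/1.
  4 + 1/3 = 13/3
  2 + 3/13 = 29/13
  2 + 13/29 = 71/29
  6 + 29/71 = 455/71
  3 + 71/455 = 1436/455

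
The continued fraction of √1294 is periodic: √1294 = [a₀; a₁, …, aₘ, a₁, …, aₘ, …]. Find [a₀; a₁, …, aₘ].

a₀ = ⌊√1294⌋ = 35.
With m₀=0, d₀=1 and mₖ₊₁ = dₖaₖ − mₖ, dₖ₊₁ = (n − mₖ₊₁²)/dₖ, aₖ₊₁ = ⌊(a₀+mₖ₊₁)/dₖ₊₁⌋:
  k=1: m=35, d=69, a=1
  k=2: m=34, d=2, a=34
  k=3: m=34, d=69, a=1
  k=4: m=35, d=1, a=70
d=1 and a=2a₀=70 at k=4, so the next step gives (m, d) = (35, 69) again — its k=1 value — and the period has length 4.

[35; 1, 34, 1, 70]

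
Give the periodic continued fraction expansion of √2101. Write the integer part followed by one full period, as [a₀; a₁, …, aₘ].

a₀ = ⌊√2101⌋ = 45.
With m₀=0, d₀=1 and mₖ₊₁ = dₖaₖ − mₖ, dₖ₊₁ = (n − mₖ₊₁²)/dₖ, aₖ₊₁ = ⌊(a₀+mₖ₊₁)/dₖ₊₁⌋:
  k=1: m=45, d=76, a=1
  k=2: m=31, d=15, a=5
  k=3: m=44, d=11, a=8
  k=4: m=44, d=15, a=5
  k=5: m=31, d=76, a=1
  k=6: m=45, d=1, a=90
d=1 and a=2a₀=90 at k=6, so the next step gives (m, d) = (45, 76) again — its k=1 value — and the period has length 6.

[45; 1, 5, 8, 5, 1, 90]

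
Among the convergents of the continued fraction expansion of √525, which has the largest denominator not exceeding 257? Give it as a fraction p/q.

5522/241

√525 = [22; 1, 10, 2, 10, 1, 44, …] (period length 6).
Convergents:
  p_0/q_0 = 22/1
  p_1/q_1 = 23/1
  p_2/q_2 = 252/11
  p_3/q_3 = 527/23
  p_4/q_4 = 5522/241
  p_5/q_5 = 6049/264
q_4 = 241 ≤ 257 < 264 = q_5, so the answer is 5522/241.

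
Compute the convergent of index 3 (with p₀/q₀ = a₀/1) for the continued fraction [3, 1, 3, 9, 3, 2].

139/37

Using pₖ = aₖpₖ₋₁ + pₖ₋₂, qₖ = aₖqₖ₋₁ + qₖ₋₂ (with p₋₁=1, p₋₂=0, q₋₁=0, q₋₂=1):
  k=0: a=3, p=3, q=1
  k=1: a=1, p=4, q=1
  k=2: a=3, p=15, q=4
  k=3: a=9, p=139, q=37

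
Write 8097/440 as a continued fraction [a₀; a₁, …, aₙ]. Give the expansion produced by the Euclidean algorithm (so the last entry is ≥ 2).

8097 = 18×440 + 177
440 = 2×177 + 86
177 = 2×86 + 5
86 = 17×5 + 1
5 = 5×1 + 0  (stop)
So 8097/440 = [18; 2, 2, 17, 5].

[18; 2, 2, 17, 5]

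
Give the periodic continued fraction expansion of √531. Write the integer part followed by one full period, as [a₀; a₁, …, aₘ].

[23; 23, 46]

a₀ = ⌊√531⌋ = 23.
With m₀=0, d₀=1 and mₖ₊₁ = dₖaₖ − mₖ, dₖ₊₁ = (n − mₖ₊₁²)/dₖ, aₖ₊₁ = ⌊(a₀+mₖ₊₁)/dₖ₊₁⌋:
  k=1: m=23, d=2, a=23
  k=2: m=23, d=1, a=46
d=1 and a=2a₀=46 at k=2, so the next step gives (m, d) = (23, 2) again — its k=1 value — and the period has length 2.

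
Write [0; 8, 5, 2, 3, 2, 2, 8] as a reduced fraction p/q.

1783/14592

Fold from the inside: start with 8/1.
  2 + 1/8 = 17/8
  2 + 8/17 = 42/17
  3 + 17/42 = 143/42
  2 + 42/143 = 328/143
  5 + 143/328 = 1783/328
  8 + 328/1783 = 14592/1783
  0 + 1783/14592 = 1783/14592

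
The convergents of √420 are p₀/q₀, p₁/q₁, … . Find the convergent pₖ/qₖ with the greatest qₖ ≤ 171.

√420 = [20; 2, 40, …] (period length 2).
Convergents:
  p_0/q_0 = 20/1
  p_1/q_1 = 41/2
  p_2/q_2 = 1660/81
  p_3/q_3 = 3361/164
  p_4/q_4 = 136100/6641
q_3 = 164 ≤ 171 < 6641 = q_4, so the answer is 3361/164.

3361/164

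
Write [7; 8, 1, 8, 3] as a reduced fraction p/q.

Using pₖ = aₖpₖ₋₁ + pₖ₋₂ and qₖ = aₖqₖ₋₁ + qₖ₋₂:
  k=0: a=7, p=7, q=1
  k=1: a=8, p=57, q=8
  k=2: a=1, p=64, q=9
  k=3: a=8, p=569, q=80
  k=4: a=3, p=1771, q=249

1771/249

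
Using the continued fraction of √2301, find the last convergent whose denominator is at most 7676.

147312/3071

√2301 = [47; 1, 30, 1, 94, …] (period length 4).
Convergents:
  p_0/q_0 = 47/1
  p_1/q_1 = 48/1
  p_2/q_2 = 1487/31
  p_3/q_3 = 1535/32
  p_4/q_4 = 145777/3039
  p_5/q_5 = 147312/3071
  p_6/q_6 = 4565137/95169
q_5 = 3071 ≤ 7676 < 95169 = q_6, so the answer is 147312/3071.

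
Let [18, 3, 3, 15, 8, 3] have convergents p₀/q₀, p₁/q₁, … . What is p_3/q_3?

Using pₖ = aₖpₖ₋₁ + pₖ₋₂, qₖ = aₖqₖ₋₁ + qₖ₋₂ (with p₋₁=1, p₋₂=0, q₋₁=0, q₋₂=1):
  k=0: a=18, p=18, q=1
  k=1: a=3, p=55, q=3
  k=2: a=3, p=183, q=10
  k=3: a=15, p=2800, q=153

2800/153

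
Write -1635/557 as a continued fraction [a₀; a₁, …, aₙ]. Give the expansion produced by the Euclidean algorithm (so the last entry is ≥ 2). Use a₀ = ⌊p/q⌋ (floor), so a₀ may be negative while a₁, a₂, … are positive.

[-3; 15, 2, 8, 2]

-1635 = -3*557 + 36
557 = 15*36 + 17
36 = 2*17 + 2
17 = 8*2 + 1
2 = 2*1 + 0  (stop)
So -1635/557 = [-3; 15, 2, 8, 2].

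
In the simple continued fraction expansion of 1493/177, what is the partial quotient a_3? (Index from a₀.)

2

1493 = 8·177 + 77   →  a_0 = 8
177 = 2·77 + 23   →  a_1 = 2
77 = 3·23 + 8   →  a_2 = 3
23 = 2·8 + 7   →  a_3 = 2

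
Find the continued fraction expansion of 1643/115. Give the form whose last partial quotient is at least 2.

1643 = 14·115 + 33
115 = 3·33 + 16
33 = 2·16 + 1
16 = 16·1 + 0  (stop)
So 1643/115 = [14; 3, 2, 16].

[14; 3, 2, 16]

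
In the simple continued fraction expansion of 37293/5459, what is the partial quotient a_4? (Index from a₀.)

14

37293 = 6·5459 + 4539   →  a_0 = 6
5459 = 1·4539 + 920   →  a_1 = 1
4539 = 4·920 + 859   →  a_2 = 4
920 = 1·859 + 61   →  a_3 = 1
859 = 14·61 + 5   →  a_4 = 14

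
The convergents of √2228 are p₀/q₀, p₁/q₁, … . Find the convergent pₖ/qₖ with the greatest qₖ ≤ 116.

5381/114

√2228 = [47; 4, 1, 22, 1, 4, 94, …] (period length 6).
Convergents:
  p_0/q_0 = 47/1
  p_1/q_1 = 189/4
  p_2/q_2 = 236/5
  p_3/q_3 = 5381/114
  p_4/q_4 = 5617/119
q_3 = 114 ≤ 116 < 119 = q_4, so the answer is 5381/114.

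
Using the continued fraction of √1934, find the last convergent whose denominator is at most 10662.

170236/3871

√1934 = [43; 1, 42, 1, 86, …] (period length 4).
Convergents:
  p_0/q_0 = 43/1
  p_1/q_1 = 44/1
  p_2/q_2 = 1891/43
  p_3/q_3 = 1935/44
  p_4/q_4 = 168301/3827
  p_5/q_5 = 170236/3871
  p_6/q_6 = 7318213/166409
q_5 = 3871 ≤ 10662 < 166409 = q_6, so the answer is 170236/3871.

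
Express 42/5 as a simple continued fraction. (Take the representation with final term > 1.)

[8; 2, 2]

42 = 8·5 + 2
5 = 2·2 + 1
2 = 2·1 + 0  (stop)
So 42/5 = [8; 2, 2].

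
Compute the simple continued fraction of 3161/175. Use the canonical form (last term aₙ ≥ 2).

3161 = 18×175 + 11
175 = 15×11 + 10
11 = 1×10 + 1
10 = 10×1 + 0  (stop)
So 3161/175 = [18; 15, 1, 10].

[18; 15, 1, 10]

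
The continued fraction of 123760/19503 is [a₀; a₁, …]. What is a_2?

1

123760 = 6·19503 + 6742   →  a_0 = 6
19503 = 2·6742 + 6019   →  a_1 = 2
6742 = 1·6019 + 723   →  a_2 = 1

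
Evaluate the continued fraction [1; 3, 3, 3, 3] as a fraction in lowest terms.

Using pₖ = aₖpₖ₋₁ + pₖ₋₂ and qₖ = aₖqₖ₋₁ + qₖ₋₂:
  k=0: a=1, p=1, q=1
  k=1: a=3, p=4, q=3
  k=2: a=3, p=13, q=10
  k=3: a=3, p=43, q=33
  k=4: a=3, p=142, q=109

142/109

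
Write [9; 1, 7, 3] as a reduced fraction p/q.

247/25

Using pₖ = aₖpₖ₋₁ + pₖ₋₂ and qₖ = aₖqₖ₋₁ + qₖ₋₂:
  k=0: a=9, p=9, q=1
  k=1: a=1, p=10, q=1
  k=2: a=7, p=79, q=8
  k=3: a=3, p=247, q=25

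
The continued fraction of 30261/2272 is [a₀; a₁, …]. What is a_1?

30261 = 13·2272 + 725   →  a_0 = 13
2272 = 3·725 + 97   →  a_1 = 3

3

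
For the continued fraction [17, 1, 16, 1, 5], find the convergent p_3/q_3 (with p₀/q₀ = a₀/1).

Using pₖ = aₖpₖ₋₁ + pₖ₋₂, qₖ = aₖqₖ₋₁ + qₖ₋₂ (with p₋₁=1, p₋₂=0, q₋₁=0, q₋₂=1):
  k=0: a=17, p=17, q=1
  k=1: a=1, p=18, q=1
  k=2: a=16, p=305, q=17
  k=3: a=1, p=323, q=18

323/18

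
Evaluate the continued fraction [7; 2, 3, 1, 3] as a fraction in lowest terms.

253/34

Fold from the inside: start with 3/1.
  1 + 1/3 = 4/3
  3 + 3/4 = 15/4
  2 + 4/15 = 34/15
  7 + 15/34 = 253/34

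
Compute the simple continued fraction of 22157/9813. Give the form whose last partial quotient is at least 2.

22157 = 2×9813 + 2531
9813 = 3×2531 + 2220
2531 = 1×2220 + 311
2220 = 7×311 + 43
311 = 7×43 + 10
43 = 4×10 + 3
10 = 3×3 + 1
3 = 3×1 + 0  (stop)
So 22157/9813 = [2; 3, 1, 7, 7, 4, 3, 3].

[2; 3, 1, 7, 7, 4, 3, 3]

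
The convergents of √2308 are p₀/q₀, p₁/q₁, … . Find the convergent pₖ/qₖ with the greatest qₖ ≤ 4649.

110736/2305

√2308 = [48; 24, 96, …] (period length 2).
Convergents:
  p_0/q_0 = 48/1
  p_1/q_1 = 1153/24
  p_2/q_2 = 110736/2305
  p_3/q_3 = 2658817/55344
q_2 = 2305 ≤ 4649 < 55344 = q_3, so the answer is 110736/2305.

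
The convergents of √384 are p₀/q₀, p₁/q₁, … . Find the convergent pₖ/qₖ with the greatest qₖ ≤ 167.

2861/146

√384 = [19; 1, 1, 2, 9, 2, 1, 1, 38, …] (period length 8).
Convergents:
  p_0/q_0 = 19/1
  p_1/q_1 = 20/1
  p_2/q_2 = 39/2
  p_3/q_3 = 98/5
  p_4/q_4 = 921/47
  p_5/q_5 = 1940/99
  p_6/q_6 = 2861/146
  p_7/q_7 = 4801/245
q_6 = 146 ≤ 167 < 245 = q_7, so the answer is 2861/146.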